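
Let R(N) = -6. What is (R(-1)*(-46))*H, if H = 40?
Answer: 11040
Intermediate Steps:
(R(-1)*(-46))*H = -6*(-46)*40 = 276*40 = 11040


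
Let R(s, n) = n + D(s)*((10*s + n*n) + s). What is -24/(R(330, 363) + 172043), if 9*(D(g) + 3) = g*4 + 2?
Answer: -72/58964453 ≈ -1.2211e-6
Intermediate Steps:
D(g) = -25/9 + 4*g/9 (D(g) = -3 + (g*4 + 2)/9 = -3 + (4*g + 2)/9 = -3 + (2 + 4*g)/9 = -3 + (2/9 + 4*g/9) = -25/9 + 4*g/9)
R(s, n) = n + (-25/9 + 4*s/9)*(n² + 11*s) (R(s, n) = n + (-25/9 + 4*s/9)*((10*s + n*n) + s) = n + (-25/9 + 4*s/9)*((10*s + n²) + s) = n + (-25/9 + 4*s/9)*((n² + 10*s) + s) = n + (-25/9 + 4*s/9)*(n² + 11*s))
-24/(R(330, 363) + 172043) = -24/((363 + (⅑)*363²*(-25 + 4*330) + (11/9)*330*(-25 + 4*330)) + 172043) = -24/((363 + (⅑)*131769*(-25 + 1320) + (11/9)*330*(-25 + 1320)) + 172043) = -24/((363 + (⅑)*131769*1295 + (11/9)*330*1295) + 172043) = -24/((363 + 18960095 + 1566950/3) + 172043) = -24/(58448324/3 + 172043) = -24/(58964453/3) = (3/58964453)*(-24) = -72/58964453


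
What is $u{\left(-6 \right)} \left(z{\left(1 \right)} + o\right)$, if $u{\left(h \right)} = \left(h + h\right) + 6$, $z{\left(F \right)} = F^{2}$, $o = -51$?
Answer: $300$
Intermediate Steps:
$u{\left(h \right)} = 6 + 2 h$ ($u{\left(h \right)} = 2 h + 6 = 6 + 2 h$)
$u{\left(-6 \right)} \left(z{\left(1 \right)} + o\right) = \left(6 + 2 \left(-6\right)\right) \left(1^{2} - 51\right) = \left(6 - 12\right) \left(1 - 51\right) = \left(-6\right) \left(-50\right) = 300$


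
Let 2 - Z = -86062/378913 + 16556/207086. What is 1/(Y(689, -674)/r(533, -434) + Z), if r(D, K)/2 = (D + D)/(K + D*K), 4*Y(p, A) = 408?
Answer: -20911609408547/231818080650139292 ≈ -9.0207e-5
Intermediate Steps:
Y(p, A) = 102 (Y(p, A) = (¼)*408 = 102)
r(D, K) = 4*D/(K + D*K) (r(D, K) = 2*((D + D)/(K + D*K)) = 2*((2*D)/(K + D*K)) = 2*(2*D/(K + D*K)) = 4*D/(K + D*K))
Z = 84242053370/39233788759 (Z = 2 - (-86062/378913 + 16556/207086) = 2 - (-86062*1/378913 + 16556*(1/207086)) = 2 - (-86062/378913 + 8278/103543) = 2 - 1*(-5774475852/39233788759) = 2 + 5774475852/39233788759 = 84242053370/39233788759 ≈ 2.1472)
1/(Y(689, -674)/r(533, -434) + Z) = 1/(102/((4*533/(-434*(1 + 533)))) + 84242053370/39233788759) = 1/(102/((4*533*(-1/434)/534)) + 84242053370/39233788759) = 1/(102/((4*533*(-1/434)*(1/534))) + 84242053370/39233788759) = 1/(102/(-533/57939) + 84242053370/39233788759) = 1/(102*(-57939/533) + 84242053370/39233788759) = 1/(-5909778/533 + 84242053370/39233788759) = 1/(-231818080650139292/20911609408547) = -20911609408547/231818080650139292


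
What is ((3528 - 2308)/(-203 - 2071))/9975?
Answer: -122/2268315 ≈ -5.3784e-5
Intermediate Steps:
((3528 - 2308)/(-203 - 2071))/9975 = (1220/(-2274))*(1/9975) = (1220*(-1/2274))*(1/9975) = -610/1137*1/9975 = -122/2268315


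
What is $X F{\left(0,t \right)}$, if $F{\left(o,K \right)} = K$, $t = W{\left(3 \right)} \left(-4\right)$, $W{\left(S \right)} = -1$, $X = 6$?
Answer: $24$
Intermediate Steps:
$t = 4$ ($t = \left(-1\right) \left(-4\right) = 4$)
$X F{\left(0,t \right)} = 6 \cdot 4 = 24$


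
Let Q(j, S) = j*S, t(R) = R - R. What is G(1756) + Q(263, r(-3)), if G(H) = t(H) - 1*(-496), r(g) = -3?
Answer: -293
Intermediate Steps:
t(R) = 0
G(H) = 496 (G(H) = 0 - 1*(-496) = 0 + 496 = 496)
Q(j, S) = S*j
G(1756) + Q(263, r(-3)) = 496 - 3*263 = 496 - 789 = -293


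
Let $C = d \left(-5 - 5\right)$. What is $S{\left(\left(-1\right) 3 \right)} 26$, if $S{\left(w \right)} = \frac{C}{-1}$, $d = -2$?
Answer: $-520$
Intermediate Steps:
$C = 20$ ($C = - 2 \left(-5 - 5\right) = \left(-2\right) \left(-10\right) = 20$)
$S{\left(w \right)} = -20$ ($S{\left(w \right)} = \frac{20}{-1} = 20 \left(-1\right) = -20$)
$S{\left(\left(-1\right) 3 \right)} 26 = \left(-20\right) 26 = -520$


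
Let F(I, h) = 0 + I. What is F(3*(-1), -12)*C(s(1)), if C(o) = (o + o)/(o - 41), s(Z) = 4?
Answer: 24/37 ≈ 0.64865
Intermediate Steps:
F(I, h) = I
C(o) = 2*o/(-41 + o) (C(o) = (2*o)/(-41 + o) = 2*o/(-41 + o))
F(3*(-1), -12)*C(s(1)) = (3*(-1))*(2*4/(-41 + 4)) = -6*4/(-37) = -6*4*(-1)/37 = -3*(-8/37) = 24/37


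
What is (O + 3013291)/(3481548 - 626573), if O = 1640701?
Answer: 4653992/2854975 ≈ 1.6301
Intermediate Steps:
(O + 3013291)/(3481548 - 626573) = (1640701 + 3013291)/(3481548 - 626573) = 4653992/2854975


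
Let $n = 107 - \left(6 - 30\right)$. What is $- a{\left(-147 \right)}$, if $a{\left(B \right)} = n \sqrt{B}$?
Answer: $- 917 i \sqrt{3} \approx - 1588.3 i$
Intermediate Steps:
$n = 131$ ($n = 107 - \left(6 - 30\right) = 107 - -24 = 107 + 24 = 131$)
$a{\left(B \right)} = 131 \sqrt{B}$
$- a{\left(-147 \right)} = - 131 \sqrt{-147} = - 131 \cdot 7 i \sqrt{3} = - 917 i \sqrt{3}$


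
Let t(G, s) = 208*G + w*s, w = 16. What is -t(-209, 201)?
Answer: 40256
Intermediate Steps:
t(G, s) = 16*s + 208*G (t(G, s) = 208*G + 16*s = 16*s + 208*G)
-t(-209, 201) = -(16*201 + 208*(-209)) = -(3216 - 43472) = -1*(-40256) = 40256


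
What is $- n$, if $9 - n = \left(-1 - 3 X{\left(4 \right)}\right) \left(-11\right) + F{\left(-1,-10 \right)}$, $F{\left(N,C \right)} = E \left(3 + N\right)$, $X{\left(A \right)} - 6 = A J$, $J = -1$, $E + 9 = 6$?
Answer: $62$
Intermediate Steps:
$E = -3$ ($E = -9 + 6 = -3$)
$X{\left(A \right)} = 6 - A$ ($X{\left(A \right)} = 6 + A \left(-1\right) = 6 - A$)
$F{\left(N,C \right)} = -9 - 3 N$ ($F{\left(N,C \right)} = - 3 \left(3 + N\right) = -9 - 3 N$)
$n = -62$ ($n = 9 - \left(\left(-1 - 3 \left(6 - 4\right)\right) \left(-11\right) - 6\right) = 9 - \left(\left(-1 - 3 \left(6 - 4\right)\right) \left(-11\right) + \left(-9 + 3\right)\right) = 9 - \left(\left(-1 - 6\right) \left(-11\right) - 6\right) = 9 - \left(\left(-7\right) \left(-11\right) - 6\right) = 9 - \left(77 - 6\right) = 9 - 71 = -62$)
$- n = \left(-1\right) \left(-62\right) = 62$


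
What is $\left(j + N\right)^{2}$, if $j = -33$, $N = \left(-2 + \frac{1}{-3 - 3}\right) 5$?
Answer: $\frac{69169}{36} \approx 1921.4$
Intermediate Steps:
$N = - \frac{65}{6}$ ($N = \left(-2 + \frac{1}{-6}\right) 5 = \left(-2 - \frac{1}{6}\right) 5 = \left(- \frac{13}{6}\right) 5 = - \frac{65}{6} \approx -10.833$)
$\left(j + N\right)^{2} = \left(-33 - \frac{65}{6}\right)^{2} = \left(- \frac{263}{6}\right)^{2} = \frac{69169}{36}$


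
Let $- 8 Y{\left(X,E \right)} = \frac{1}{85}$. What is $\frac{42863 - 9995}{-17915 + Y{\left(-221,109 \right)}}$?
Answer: $- \frac{22350240}{12182201} \approx -1.8347$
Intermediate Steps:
$Y{\left(X,E \right)} = - \frac{1}{680}$ ($Y{\left(X,E \right)} = - \frac{1}{8 \cdot 85} = \left(- \frac{1}{8}\right) \frac{1}{85} = - \frac{1}{680}$)
$\frac{42863 - 9995}{-17915 + Y{\left(-221,109 \right)}} = \frac{42863 - 9995}{-17915 - \frac{1}{680}} = \frac{32868}{- \frac{12182201}{680}} = 32868 \left(- \frac{680}{12182201}\right) = - \frac{22350240}{12182201}$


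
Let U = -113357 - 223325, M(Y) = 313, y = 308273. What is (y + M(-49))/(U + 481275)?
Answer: 308586/144593 ≈ 2.1342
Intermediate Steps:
U = -336682
(y + M(-49))/(U + 481275) = (308273 + 313)/(-336682 + 481275) = 308586/144593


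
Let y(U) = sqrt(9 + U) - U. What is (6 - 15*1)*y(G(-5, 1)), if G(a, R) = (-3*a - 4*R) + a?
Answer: 54 - 9*sqrt(15) ≈ 19.143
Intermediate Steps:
G(a, R) = -4*R - 2*a (G(a, R) = (-4*R - 3*a) + a = -4*R - 2*a)
(6 - 15*1)*y(G(-5, 1)) = (6 - 15*1)*(sqrt(9 + (-4*1 - 2*(-5))) - (-4*1 - 2*(-5))) = (6 - 15)*(sqrt(9 + (-4 + 10)) - (-4 + 10)) = -9*(sqrt(9 + 6) - 1*6) = -9*(sqrt(15) - 6) = -9*(-6 + sqrt(15)) = 54 - 9*sqrt(15)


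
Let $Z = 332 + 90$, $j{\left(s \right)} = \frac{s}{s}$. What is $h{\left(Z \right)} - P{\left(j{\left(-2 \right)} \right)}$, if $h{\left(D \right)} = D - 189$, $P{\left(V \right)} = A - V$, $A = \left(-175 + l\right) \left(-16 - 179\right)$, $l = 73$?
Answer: $-19656$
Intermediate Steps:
$j{\left(s \right)} = 1$
$A = 19890$ ($A = \left(-175 + 73\right) \left(-16 - 179\right) = \left(-102\right) \left(-195\right) = 19890$)
$P{\left(V \right)} = 19890 - V$
$Z = 422$
$h{\left(D \right)} = -189 + D$ ($h{\left(D \right)} = D - 189 = -189 + D$)
$h{\left(Z \right)} - P{\left(j{\left(-2 \right)} \right)} = \left(-189 + 422\right) - \left(19890 - 1\right) = 233 - \left(19890 - 1\right) = 233 - 19889 = -19656$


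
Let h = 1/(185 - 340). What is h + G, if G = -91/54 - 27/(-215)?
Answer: -563639/359910 ≈ -1.5661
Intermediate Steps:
h = -1/155 (h = 1/(-155) = -1/155 ≈ -0.0064516)
G = -18107/11610 (G = -91*1/54 - 27*(-1/215) = -91/54 + 27/215 = -18107/11610 ≈ -1.5596)
h + G = -1/155 - 18107/11610 = -563639/359910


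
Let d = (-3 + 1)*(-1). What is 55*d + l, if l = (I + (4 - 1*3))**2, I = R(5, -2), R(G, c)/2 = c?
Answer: 119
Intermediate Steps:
R(G, c) = 2*c
I = -4 (I = 2*(-2) = -4)
d = 2 (d = -2*(-1) = 2)
l = 9 (l = (-4 + (4 - 1*3))**2 = (-4 + (4 - 3))**2 = (-4 + 1)**2 = (-3)**2 = 9)
55*d + l = 55*2 + 9 = 110 + 9 = 119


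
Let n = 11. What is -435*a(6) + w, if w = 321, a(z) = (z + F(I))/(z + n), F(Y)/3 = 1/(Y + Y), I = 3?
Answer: 5259/34 ≈ 154.68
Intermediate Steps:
F(Y) = 3/(2*Y) (F(Y) = 3/(Y + Y) = 3/((2*Y)) = 3*(1/(2*Y)) = 3/(2*Y))
a(z) = (½ + z)/(11 + z) (a(z) = (z + (3/2)/3)/(z + 11) = (z + (3/2)*(⅓))/(11 + z) = (z + ½)/(11 + z) = (½ + z)/(11 + z))
-435*a(6) + w = -435*(½ + 6)/(11 + 6) + 321 = -435*13/(17*2) + 321 = -435*13/34 + 321 = -5655/34 + 321 = 5259/34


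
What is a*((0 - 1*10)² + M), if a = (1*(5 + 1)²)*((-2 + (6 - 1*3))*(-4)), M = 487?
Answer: -84528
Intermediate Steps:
a = -144 (a = (1*6²)*((-2 + (6 - 3))*(-4)) = (1*36)*((-2 + 3)*(-4)) = 36*(1*(-4)) = 36*(-4) = -144)
a*((0 - 1*10)² + M) = -144*((0 - 1*10)² + 487) = -144*((0 - 10)² + 487) = -144*((-10)² + 487) = -144*(100 + 487) = -144*587 = -84528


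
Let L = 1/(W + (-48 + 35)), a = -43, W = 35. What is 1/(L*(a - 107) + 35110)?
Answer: 11/386135 ≈ 2.8487e-5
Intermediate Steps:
L = 1/22 (L = 1/(35 + (-48 + 35)) = 1/(35 - 13) = 1/22 ≈ 0.045455)
1/(L*(a - 107) + 35110) = 1/((-43 - 107)/22 + 35110) = 1/((1/22)*(-150) + 35110) = 1/(-75/11 + 35110) = 1/(386135/11) = 11/386135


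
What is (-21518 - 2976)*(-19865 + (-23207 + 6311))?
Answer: 900423934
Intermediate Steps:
(-21518 - 2976)*(-19865 + (-23207 + 6311)) = -24494*(-19865 - 16896) = -24494*(-36761) = 900423934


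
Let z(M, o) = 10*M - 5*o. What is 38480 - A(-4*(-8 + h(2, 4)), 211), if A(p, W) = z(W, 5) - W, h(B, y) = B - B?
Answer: 36606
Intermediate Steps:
h(B, y) = 0
z(M, o) = -5*o + 10*M
A(p, W) = -25 + 9*W (A(p, W) = (-5*5 + 10*W) - W = (-25 + 10*W) - W = -25 + 9*W)
38480 - A(-4*(-8 + h(2, 4)), 211) = 38480 - (-25 + 9*211) = 38480 - (-25 + 1899) = 38480 - 1*1874 = 38480 - 1874 = 36606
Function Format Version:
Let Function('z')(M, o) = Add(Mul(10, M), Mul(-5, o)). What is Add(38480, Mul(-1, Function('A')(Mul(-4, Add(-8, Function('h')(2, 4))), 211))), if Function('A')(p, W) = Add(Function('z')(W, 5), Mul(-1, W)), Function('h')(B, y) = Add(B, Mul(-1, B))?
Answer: 36606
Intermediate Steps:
Function('h')(B, y) = 0
Function('z')(M, o) = Add(Mul(-5, o), Mul(10, M))
Function('A')(p, W) = Add(-25, Mul(9, W)) (Function('A')(p, W) = Add(Add(Mul(-5, 5), Mul(10, W)), Mul(-1, W)) = Add(Add(-25, Mul(10, W)), Mul(-1, W)) = Add(-25, Mul(9, W)))
Add(38480, Mul(-1, Function('A')(Mul(-4, Add(-8, Function('h')(2, 4))), 211))) = Add(38480, Mul(-1, Add(-25, Mul(9, 211)))) = Add(38480, Mul(-1, Add(-25, 1899))) = Add(38480, Mul(-1, 1874)) = Add(38480, -1874) = 36606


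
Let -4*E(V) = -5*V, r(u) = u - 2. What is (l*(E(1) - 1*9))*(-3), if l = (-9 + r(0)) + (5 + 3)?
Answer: -279/4 ≈ -69.750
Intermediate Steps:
r(u) = -2 + u
E(V) = 5*V/4 (E(V) = -(-5)*V/4 = 5*V/4)
l = -3 (l = (-9 + (-2 + 0)) + (5 + 3) = (-9 - 2) + 8 = -11 + 8 = -3)
(l*(E(1) - 1*9))*(-3) = -3*((5/4)*1 - 1*9)*(-3) = -3*(5/4 - 9)*(-3) = -3*(-31/4)*(-3) = (93/4)*(-3) = -279/4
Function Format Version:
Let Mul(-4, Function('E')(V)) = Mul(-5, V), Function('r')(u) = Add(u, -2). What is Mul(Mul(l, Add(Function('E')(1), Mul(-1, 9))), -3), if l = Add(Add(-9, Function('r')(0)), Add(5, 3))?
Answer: Rational(-279, 4) ≈ -69.750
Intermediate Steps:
Function('r')(u) = Add(-2, u)
Function('E')(V) = Mul(Rational(5, 4), V) (Function('E')(V) = Mul(Rational(-1, 4), Mul(-5, V)) = Mul(Rational(5, 4), V))
l = -3 (l = Add(Add(-9, Add(-2, 0)), Add(5, 3)) = Add(Add(-9, -2), 8) = Add(-11, 8) = -3)
Mul(Mul(l, Add(Function('E')(1), Mul(-1, 9))), -3) = Mul(Mul(-3, Add(Mul(Rational(5, 4), 1), Mul(-1, 9))), -3) = Mul(Mul(-3, Add(Rational(5, 4), -9)), -3) = Mul(Mul(-3, Rational(-31, 4)), -3) = Mul(Rational(93, 4), -3) = Rational(-279, 4)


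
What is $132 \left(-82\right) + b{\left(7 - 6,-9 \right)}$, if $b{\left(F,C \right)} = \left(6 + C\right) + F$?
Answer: $-10826$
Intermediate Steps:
$b{\left(F,C \right)} = 6 + C + F$
$132 \left(-82\right) + b{\left(7 - 6,-9 \right)} = 132 \left(-82\right) + \left(6 - 9 + \left(7 - 6\right)\right) = -10824 + \left(6 - 9 + 1\right) = -10824 - 2 = -10826$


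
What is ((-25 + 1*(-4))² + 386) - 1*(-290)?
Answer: 1517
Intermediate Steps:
((-25 + 1*(-4))² + 386) - 1*(-290) = ((-25 - 4)² + 386) + 290 = ((-29)² + 386) + 290 = (841 + 386) + 290 = 1227 + 290 = 1517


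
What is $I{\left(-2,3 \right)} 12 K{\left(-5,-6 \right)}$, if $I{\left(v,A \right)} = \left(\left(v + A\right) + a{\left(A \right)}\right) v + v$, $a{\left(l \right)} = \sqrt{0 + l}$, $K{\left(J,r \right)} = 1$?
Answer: $-48 - 24 \sqrt{3} \approx -89.569$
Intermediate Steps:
$a{\left(l \right)} = \sqrt{l}$
$I{\left(v,A \right)} = v + v \left(A + v + \sqrt{A}\right)$ ($I{\left(v,A \right)} = \left(\left(v + A\right) + \sqrt{A}\right) v + v = \left(\left(A + v\right) + \sqrt{A}\right) v + v = \left(A + v + \sqrt{A}\right) v + v = v \left(A + v + \sqrt{A}\right) + v = v + v \left(A + v + \sqrt{A}\right)$)
$I{\left(-2,3 \right)} 12 K{\left(-5,-6 \right)} = - 2 \left(1 + 3 - 2 + \sqrt{3}\right) 12 \cdot 1 = - 2 \left(2 + \sqrt{3}\right) 12 \cdot 1 = \left(-4 - 2 \sqrt{3}\right) 12 \cdot 1 = \left(-48 - 24 \sqrt{3}\right) 1 = -48 - 24 \sqrt{3}$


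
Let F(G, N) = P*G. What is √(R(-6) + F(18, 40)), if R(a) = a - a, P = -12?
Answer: 6*I*√6 ≈ 14.697*I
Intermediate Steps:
F(G, N) = -12*G
R(a) = 0
√(R(-6) + F(18, 40)) = √(0 - 12*18) = √(0 - 216) = √(-216) = 6*I*√6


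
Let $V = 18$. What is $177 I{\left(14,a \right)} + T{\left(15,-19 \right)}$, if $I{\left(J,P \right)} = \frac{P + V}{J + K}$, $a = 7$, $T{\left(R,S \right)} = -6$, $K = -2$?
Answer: $\frac{1451}{4} \approx 362.75$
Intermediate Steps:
$I{\left(J,P \right)} = \frac{18 + P}{-2 + J}$ ($I{\left(J,P \right)} = \frac{P + 18}{J - 2} = \frac{18 + P}{-2 + J}$)
$177 I{\left(14,a \right)} + T{\left(15,-19 \right)} = 177 \frac{18 + 7}{-2 + 14} - 6 = 177 \cdot \frac{1}{12} \cdot 25 - 6 = 177 \cdot \frac{25}{12} - 6 = \frac{1475}{4} - 6 = \frac{1451}{4}$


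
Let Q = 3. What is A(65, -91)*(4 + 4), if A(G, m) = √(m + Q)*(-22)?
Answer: -352*I*√22 ≈ -1651.0*I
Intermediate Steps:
A(G, m) = -22*√(3 + m) (A(G, m) = √(m + 3)*(-22) = √(3 + m)*(-22) = -22*√(3 + m))
A(65, -91)*(4 + 4) = (-22*√(3 - 91))*(4 + 4) = -44*I*√22*8 = -352*I*√22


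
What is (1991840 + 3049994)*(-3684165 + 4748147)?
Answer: 5364420622988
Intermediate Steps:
(1991840 + 3049994)*(-3684165 + 4748147) = 5041834*1063982 = 5364420622988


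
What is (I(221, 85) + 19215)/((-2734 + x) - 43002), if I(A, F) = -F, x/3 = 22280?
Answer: 9565/10552 ≈ 0.90646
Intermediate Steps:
x = 66840 (x = 3*22280 = 66840)
(I(221, 85) + 19215)/((-2734 + x) - 43002) = (-1*85 + 19215)/((-2734 + 66840) - 43002) = (-85 + 19215)/(64106 - 43002) = 19130/21104 = 19130*(1/21104) = 9565/10552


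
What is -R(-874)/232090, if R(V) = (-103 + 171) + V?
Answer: 403/116045 ≈ 0.0034728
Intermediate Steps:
R(V) = 68 + V
-R(-874)/232090 = -(68 - 874)/232090 = -1*(-806)*(1/232090) = 806*(1/232090) = 403/116045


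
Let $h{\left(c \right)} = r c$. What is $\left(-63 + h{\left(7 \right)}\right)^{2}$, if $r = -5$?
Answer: $9604$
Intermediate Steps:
$h{\left(c \right)} = - 5 c$
$\left(-63 + h{\left(7 \right)}\right)^{2} = \left(-63 - 35\right)^{2} = \left(-98\right)^{2} = 9604$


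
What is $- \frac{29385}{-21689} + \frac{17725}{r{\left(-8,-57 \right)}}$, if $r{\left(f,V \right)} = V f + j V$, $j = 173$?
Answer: $- \frac{21614320}{40797009} \approx -0.5298$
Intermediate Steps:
$r{\left(f,V \right)} = 173 V + V f$ ($r{\left(f,V \right)} = V f + 173 V = 173 V + V f$)
$- \frac{29385}{-21689} + \frac{17725}{r{\left(-8,-57 \right)}} = - \frac{29385}{-21689} + \frac{17725}{\left(-57\right) \left(173 - 8\right)} = \left(-29385\right) \left(- \frac{1}{21689}\right) + \frac{17725}{\left(-57\right) 165} = \frac{29385}{21689} + \frac{17725}{-9405} = \frac{29385}{21689} + 17725 \left(- \frac{1}{9405}\right) = \frac{29385}{21689} - \frac{3545}{1881} = - \frac{21614320}{40797009}$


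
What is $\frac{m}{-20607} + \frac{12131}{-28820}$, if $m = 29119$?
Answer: $- \frac{1089193097}{593893740} \approx -1.834$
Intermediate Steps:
$\frac{m}{-20607} + \frac{12131}{-28820} = \frac{29119}{-20607} + \frac{12131}{-28820} = 29119 \left(- \frac{1}{20607}\right) + 12131 \left(- \frac{1}{28820}\right) = - \frac{29119}{20607} - \frac{12131}{28820} = - \frac{1089193097}{593893740}$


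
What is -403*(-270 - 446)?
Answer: 288548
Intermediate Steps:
-403*(-270 - 446) = -403*(-716) = 288548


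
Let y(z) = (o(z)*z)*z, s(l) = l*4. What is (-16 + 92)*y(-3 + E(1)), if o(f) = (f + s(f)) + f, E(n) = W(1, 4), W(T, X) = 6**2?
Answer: 16387272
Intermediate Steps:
W(T, X) = 36
E(n) = 36
s(l) = 4*l
o(f) = 6*f (o(f) = (f + 4*f) + f = 5*f + f = 6*f)
y(z) = 6*z**3 (y(z) = ((6*z)*z)*z = (6*z**2)*z = 6*z**3)
(-16 + 92)*y(-3 + E(1)) = (-16 + 92)*(6*(-3 + 36)**3) = 76*(6*33**3) = 76*(6*35937) = 76*215622 = 16387272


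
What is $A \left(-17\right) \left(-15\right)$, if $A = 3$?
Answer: $765$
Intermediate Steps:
$A \left(-17\right) \left(-15\right) = 3 \left(-17\right) \left(-15\right) = \left(-51\right) \left(-15\right) = 765$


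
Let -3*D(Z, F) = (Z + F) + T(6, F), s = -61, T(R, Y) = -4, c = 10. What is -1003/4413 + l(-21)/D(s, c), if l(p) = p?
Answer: -333184/242715 ≈ -1.3727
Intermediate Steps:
D(Z, F) = 4/3 - F/3 - Z/3 (D(Z, F) = -((Z + F) - 4)/3 = -((F + Z) - 4)/3 = -(-4 + F + Z)/3 = 4/3 - F/3 - Z/3)
-1003/4413 + l(-21)/D(s, c) = -1003/4413 - 21/(4/3 - ⅓*10 - ⅓*(-61)) = -1003*1/4413 - 21/(4/3 - 10/3 + 61/3) = -1003/4413 - 21/55/3 = -1003/4413 - 21*3/55 = -1003/4413 - 63/55 = -333184/242715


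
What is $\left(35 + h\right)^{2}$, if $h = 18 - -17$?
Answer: $4900$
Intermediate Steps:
$h = 35$ ($h = 18 + 17 = 35$)
$\left(35 + h\right)^{2} = \left(35 + 35\right)^{2} = 70^{2} = 4900$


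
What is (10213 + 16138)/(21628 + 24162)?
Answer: 26351/45790 ≈ 0.57547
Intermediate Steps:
(10213 + 16138)/(21628 + 24162) = 26351/45790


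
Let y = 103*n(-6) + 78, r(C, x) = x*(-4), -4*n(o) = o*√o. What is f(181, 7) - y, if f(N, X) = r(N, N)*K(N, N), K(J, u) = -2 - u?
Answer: 132414 - 309*I*√6/2 ≈ 1.3241e+5 - 378.45*I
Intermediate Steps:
n(o) = -o^(3/2)/4 (n(o) = -o*√o/4 = -o^(3/2)/4)
r(C, x) = -4*x
f(N, X) = -4*N*(-2 - N) (f(N, X) = (-4*N)*(-2 - N) = -4*N*(-2 - N))
y = 78 + 309*I*√6/2 (y = 103*(-(-3)*I*√6/2) + 78 = 103*(3*I*√6/2) + 78 = 309*I*√6/2 + 78 = 78 + 309*I*√6/2 ≈ 78.0 + 378.45*I)
f(181, 7) - y = 4*181*(2 + 181) - (78 + 309*I*√6/2) = 4*181*183 + (-78 - 309*I*√6/2) = 132492 + (-78 - 309*I*√6/2) = 132414 - 309*I*√6/2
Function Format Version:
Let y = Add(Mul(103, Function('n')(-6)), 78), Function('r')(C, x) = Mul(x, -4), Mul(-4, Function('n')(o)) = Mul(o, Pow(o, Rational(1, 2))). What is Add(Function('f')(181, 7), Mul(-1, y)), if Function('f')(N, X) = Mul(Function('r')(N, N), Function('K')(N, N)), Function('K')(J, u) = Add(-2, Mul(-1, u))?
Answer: Add(132414, Mul(Rational(-309, 2), I, Pow(6, Rational(1, 2)))) ≈ Add(1.3241e+5, Mul(-378.45, I))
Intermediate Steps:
Function('n')(o) = Mul(Rational(-1, 4), Pow(o, Rational(3, 2))) (Function('n')(o) = Mul(Rational(-1, 4), Mul(o, Pow(o, Rational(1, 2)))) = Mul(Rational(-1, 4), Pow(o, Rational(3, 2))))
Function('r')(C, x) = Mul(-4, x)
Function('f')(N, X) = Mul(-4, N, Add(-2, Mul(-1, N))) (Function('f')(N, X) = Mul(Mul(-4, N), Add(-2, Mul(-1, N))) = Mul(-4, N, Add(-2, Mul(-1, N))))
y = Add(78, Mul(Rational(309, 2), I, Pow(6, Rational(1, 2)))) (y = Add(Mul(103, Mul(Rational(-1, 4), Pow(-6, Rational(3, 2)))), 78) = Add(Mul(103, Mul(Rational(-1, 4), Mul(-6, I, Pow(6, Rational(1, 2))))), 78) = Add(Mul(103, Mul(Rational(3, 2), I, Pow(6, Rational(1, 2)))), 78) = Add(Mul(Rational(309, 2), I, Pow(6, Rational(1, 2))), 78) = Add(78, Mul(Rational(309, 2), I, Pow(6, Rational(1, 2)))) ≈ Add(78.000, Mul(378.45, I)))
Add(Function('f')(181, 7), Mul(-1, y)) = Add(Mul(4, 181, Add(2, 181)), Mul(-1, Add(78, Mul(Rational(309, 2), I, Pow(6, Rational(1, 2)))))) = Add(Mul(4, 181, 183), Add(-78, Mul(Rational(-309, 2), I, Pow(6, Rational(1, 2))))) = Add(132492, Add(-78, Mul(Rational(-309, 2), I, Pow(6, Rational(1, 2))))) = Add(132414, Mul(Rational(-309, 2), I, Pow(6, Rational(1, 2))))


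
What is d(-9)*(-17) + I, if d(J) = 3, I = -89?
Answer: -140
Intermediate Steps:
d(-9)*(-17) + I = 3*(-17) - 89 = -51 - 89 = -140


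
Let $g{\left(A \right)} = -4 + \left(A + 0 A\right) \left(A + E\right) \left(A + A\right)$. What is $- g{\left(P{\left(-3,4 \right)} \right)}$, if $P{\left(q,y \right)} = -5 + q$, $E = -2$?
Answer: $1284$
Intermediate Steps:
$g{\left(A \right)} = -4 + 2 A^{2} \left(-2 + A\right)$ ($g{\left(A \right)} = -4 + \left(A + 0 A\right) \left(A - 2\right) \left(A + A\right) = -4 + \left(A + 0\right) \left(-2 + A\right) 2 A = -4 + A 2 A \left(-2 + A\right) = -4 + 2 A^{2} \left(-2 + A\right)$)
$- g{\left(P{\left(-3,4 \right)} \right)} = - (-4 - 4 \left(-5 - 3\right)^{2} + 2 \left(-5 - 3\right)^{3}) = - (-4 - 4 \left(-8\right)^{2} + 2 \left(-8\right)^{3}) = - (-4 - 256 + 2 \left(-512\right)) = - (-4 - 256 - 1024) = \left(-1\right) \left(-1284\right) = 1284$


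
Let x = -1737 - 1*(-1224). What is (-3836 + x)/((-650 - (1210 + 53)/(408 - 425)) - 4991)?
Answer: 73933/94634 ≈ 0.78125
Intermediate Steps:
x = -513 (x = -1737 + 1224 = -513)
(-3836 + x)/((-650 - (1210 + 53)/(408 - 425)) - 4991) = (-3836 - 513)/((-650 - (1210 + 53)/(408 - 425)) - 4991) = -4349/((-650 - 1263/(-17)) - 4991) = -4349/((-650 - 1263*(-1)/17) - 4991) = -4349/((-650 - 1*(-1263/17)) - 4991) = -4349/((-650 + 1263/17) - 4991) = -4349/(-9787/17 - 4991) = -4349/(-94634/17) = -4349*(-17/94634) = 73933/94634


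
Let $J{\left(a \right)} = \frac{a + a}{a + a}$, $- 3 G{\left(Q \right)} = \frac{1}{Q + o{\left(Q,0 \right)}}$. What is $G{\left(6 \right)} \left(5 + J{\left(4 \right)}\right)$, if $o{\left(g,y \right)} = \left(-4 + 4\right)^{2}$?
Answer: $- \frac{1}{3} \approx -0.33333$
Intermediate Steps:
$o{\left(g,y \right)} = 0$ ($o{\left(g,y \right)} = 0^{2} = 0$)
$G{\left(Q \right)} = - \frac{1}{3 Q}$ ($G{\left(Q \right)} = - \frac{1}{3 \left(Q + 0\right)} = - \frac{1}{3 Q}$)
$J{\left(a \right)} = 1$ ($J{\left(a \right)} = \frac{2 a}{2 a} = 2 a \frac{1}{2 a} = 1$)
$G{\left(6 \right)} \left(5 + J{\left(4 \right)}\right) = - \frac{1}{3 \cdot 6} \left(5 + 1\right) = \left(- \frac{1}{3}\right) \frac{1}{6} \cdot 6 = \left(- \frac{1}{18}\right) 6 = - \frac{1}{3}$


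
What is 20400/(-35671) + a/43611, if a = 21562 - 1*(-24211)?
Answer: 743104283/1555647981 ≈ 0.47768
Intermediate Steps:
a = 45773 (a = 21562 + 24211 = 45773)
20400/(-35671) + a/43611 = 20400/(-35671) + 45773/43611 = 20400*(-1/35671) + 45773*(1/43611) = -20400/35671 + 45773/43611 = 743104283/1555647981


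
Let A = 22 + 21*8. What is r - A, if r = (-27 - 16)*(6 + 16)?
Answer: -1136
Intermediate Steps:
A = 190 (A = 22 + 168 = 190)
r = -946 (r = -43*22 = -946)
r - A = -946 - 1*190 = -946 - 190 = -1136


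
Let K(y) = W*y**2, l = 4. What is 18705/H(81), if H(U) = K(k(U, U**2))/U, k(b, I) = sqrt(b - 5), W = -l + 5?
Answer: 1515105/76 ≈ 19936.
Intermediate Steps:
W = 1 (W = -1*4 + 5 = -4 + 5 = 1)
k(b, I) = sqrt(-5 + b)
K(y) = y**2 (K(y) = 1*y**2 = y**2)
H(U) = (-5 + U)/U (H(U) = (sqrt(-5 + U))**2/U = (-5 + U)/U)
18705/H(81) = 18705/(((-5 + 81)/81)) = 18705/(((1/81)*76)) = 18705/(76/81) = 18705*(81/76) = 1515105/76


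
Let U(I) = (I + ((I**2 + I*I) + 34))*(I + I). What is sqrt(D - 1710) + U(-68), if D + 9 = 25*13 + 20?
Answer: -1253104 + I*sqrt(1374) ≈ -1.2531e+6 + 37.068*I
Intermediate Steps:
D = 336 (D = -9 + (25*13 + 20) = -9 + (325 + 20) = -9 + 345 = 336)
U(I) = 2*I*(34 + I + 2*I**2) (U(I) = (I + ((I**2 + I**2) + 34))*(2*I) = (I + (2*I**2 + 34))*(2*I) = (I + (34 + 2*I**2))*(2*I) = (34 + I + 2*I**2)*(2*I) = 2*I*(34 + I + 2*I**2))
sqrt(D - 1710) + U(-68) = sqrt(336 - 1710) + 2*(-68)*(34 - 68 + 2*(-68)**2) = sqrt(-1374) + 2*(-68)*(34 - 68 + 2*4624) = I*sqrt(1374) + 2*(-68)*(34 - 68 + 9248) = I*sqrt(1374) + 2*(-68)*9214 = I*sqrt(1374) - 1253104 = -1253104 + I*sqrt(1374)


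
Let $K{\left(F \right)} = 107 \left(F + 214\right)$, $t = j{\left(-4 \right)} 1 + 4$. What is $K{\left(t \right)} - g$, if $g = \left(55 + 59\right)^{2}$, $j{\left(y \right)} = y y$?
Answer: $12042$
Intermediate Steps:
$j{\left(y \right)} = y^{2}$
$t = 20$ ($t = \left(-4\right)^{2} \cdot 1 + 4 = 16 \cdot 1 + 4 = 16 + 4 = 20$)
$g = 12996$ ($g = 114^{2} = 12996$)
$K{\left(F \right)} = 22898 + 107 F$ ($K{\left(F \right)} = 107 \left(214 + F\right) = 22898 + 107 F$)
$K{\left(t \right)} - g = \left(22898 + 107 \cdot 20\right) - 12996 = \left(22898 + 2140\right) - 12996 = 25038 - 12996 = 12042$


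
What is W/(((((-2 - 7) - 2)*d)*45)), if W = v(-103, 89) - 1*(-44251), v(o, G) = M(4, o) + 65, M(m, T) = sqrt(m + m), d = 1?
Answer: -4924/55 - 2*sqrt(2)/495 ≈ -89.533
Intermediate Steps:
M(m, T) = sqrt(2)*sqrt(m) (M(m, T) = sqrt(2*m) = sqrt(2)*sqrt(m))
v(o, G) = 65 + 2*sqrt(2) (v(o, G) = sqrt(2)*sqrt(4) + 65 = sqrt(2)*2 + 65 = 2*sqrt(2) + 65 = 65 + 2*sqrt(2))
W = 44316 + 2*sqrt(2) (W = (65 + 2*sqrt(2)) - 1*(-44251) = (65 + 2*sqrt(2)) + 44251 = 44316 + 2*sqrt(2) ≈ 44319.)
W/(((((-2 - 7) - 2)*d)*45)) = (44316 + 2*sqrt(2))/(((((-2 - 7) - 2)*1)*45)) = (44316 + 2*sqrt(2))/((((-9 - 2)*1)*45)) = (44316 + 2*sqrt(2))/((-11*1*45)) = (44316 + 2*sqrt(2))/((-11*45)) = (44316 + 2*sqrt(2))/(-495) = (44316 + 2*sqrt(2))*(-1/495) = -4924/55 - 2*sqrt(2)/495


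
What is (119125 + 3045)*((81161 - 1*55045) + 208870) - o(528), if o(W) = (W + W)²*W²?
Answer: -282173835004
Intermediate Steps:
o(W) = 4*W⁴ (o(W) = (2*W)²*W² = (4*W²)*W² = 4*W⁴)
(119125 + 3045)*((81161 - 1*55045) + 208870) - o(528) = (119125 + 3045)*((81161 - 1*55045) + 208870) - 4*528⁴ = 122170*((81161 - 55045) + 208870) - 4*77720518656 = 122170*(26116 + 208870) - 1*310882074624 = 122170*234986 - 310882074624 = 28708239620 - 310882074624 = -282173835004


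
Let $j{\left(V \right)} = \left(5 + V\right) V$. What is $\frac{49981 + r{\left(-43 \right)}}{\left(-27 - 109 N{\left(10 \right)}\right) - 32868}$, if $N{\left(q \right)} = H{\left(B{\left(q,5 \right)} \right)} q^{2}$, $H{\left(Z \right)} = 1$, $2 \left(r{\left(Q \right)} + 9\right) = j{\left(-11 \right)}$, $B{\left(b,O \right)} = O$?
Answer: $- \frac{10001}{8759} \approx -1.1418$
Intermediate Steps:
$j{\left(V \right)} = V \left(5 + V\right)$
$r{\left(Q \right)} = 24$ ($r{\left(Q \right)} = -9 + \frac{\left(-11\right) \left(5 - 11\right)}{2} = -9 + \frac{\left(-11\right) \left(-6\right)}{2} = -9 + \frac{1}{2} \cdot 66 = -9 + 33 = 24$)
$N{\left(q \right)} = q^{2}$ ($N{\left(q \right)} = 1 q^{2} = q^{2}$)
$\frac{49981 + r{\left(-43 \right)}}{\left(-27 - 109 N{\left(10 \right)}\right) - 32868} = \frac{49981 + 24}{\left(-27 - 109 \cdot 10^{2}\right) - 32868} = \frac{50005}{\left(-27 - 10900\right) - 32868} = \frac{50005}{-10927 - 32868} = \frac{50005}{-43795} = 50005 \left(- \frac{1}{43795}\right) = - \frac{10001}{8759}$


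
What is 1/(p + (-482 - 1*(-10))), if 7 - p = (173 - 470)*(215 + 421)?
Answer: 1/188427 ≈ 5.3071e-6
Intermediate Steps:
p = 188899 (p = 7 - (173 - 470)*(215 + 421) = 7 - (-297)*636 = 7 - 1*(-188892) = 7 + 188892 = 188899)
1/(p + (-482 - 1*(-10))) = 1/(188899 + (-482 - 1*(-10))) = 1/(188899 + (-482 + 10)) = 1/(188899 - 472) = 1/188427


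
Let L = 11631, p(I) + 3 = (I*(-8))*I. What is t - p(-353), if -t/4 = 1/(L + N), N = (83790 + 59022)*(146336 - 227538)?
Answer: 11560368991771879/11596608393 ≈ 9.9688e+5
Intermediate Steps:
N = -11596620024 (N = 142812*(-81202) = -11596620024)
p(I) = -3 - 8*I² (p(I) = -3 + (I*(-8))*I = -3 + (-8*I)*I = -3 - 8*I²)
t = 4/11596608393 (t = -4/(11631 - 11596620024) = -4/(-11596608393) = -4*(-1/11596608393) = 4/11596608393 ≈ 3.4493e-10)
t - p(-353) = 4/11596608393 - (-3 - 8*(-353)²) = 4/11596608393 - (-3 - 8*124609) = 4/11596608393 - (-3 - 996872) = 4/11596608393 - 1*(-996875) = 4/11596608393 + 996875 = 11560368991771879/11596608393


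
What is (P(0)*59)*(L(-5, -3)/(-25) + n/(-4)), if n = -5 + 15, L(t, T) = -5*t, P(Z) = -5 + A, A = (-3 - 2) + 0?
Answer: 2065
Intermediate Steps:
A = -5 (A = -5 + 0 = -5)
P(Z) = -10 (P(Z) = -5 - 5 = -10)
n = 10
(P(0)*59)*(L(-5, -3)/(-25) + n/(-4)) = (-10*59)*(-5*(-5)/(-25) + 10/(-4)) = -590*(25*(-1/25) + 10*(-¼)) = -590*(-1 - 5/2) = -590*(-7/2) = 2065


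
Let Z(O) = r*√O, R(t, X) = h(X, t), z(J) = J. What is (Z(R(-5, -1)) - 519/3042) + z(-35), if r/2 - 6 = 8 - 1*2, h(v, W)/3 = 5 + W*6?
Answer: -35663/1014 + 120*I*√3 ≈ -35.171 + 207.85*I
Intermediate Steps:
h(v, W) = 15 + 18*W (h(v, W) = 3*(5 + W*6) = 3*(5 + 6*W) = 15 + 18*W)
r = 24 (r = 12 + 2*(8 - 1*2) = 12 + 2*(8 - 2) = 12 + 2*6 = 12 + 12 = 24)
R(t, X) = 15 + 18*t
Z(O) = 24*√O
(Z(R(-5, -1)) - 519/3042) + z(-35) = (24*√(15 + 18*(-5)) - 519/3042) - 35 = (24*√(15 - 90) - 519*1/3042) - 35 = (24*√(-75) - 173/1014) - 35 = (24*(5*I*√3) - 173/1014) - 35 = (120*I*√3 - 173/1014) - 35 = (-173/1014 + 120*I*√3) - 35 = -35663/1014 + 120*I*√3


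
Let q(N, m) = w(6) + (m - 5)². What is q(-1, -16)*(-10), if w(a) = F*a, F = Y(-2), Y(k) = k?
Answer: -4290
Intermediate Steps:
F = -2
w(a) = -2*a
q(N, m) = -12 + (-5 + m)² (q(N, m) = -2*6 + (m - 5)² = -12 + (-5 + m)²)
q(-1, -16)*(-10) = (-12 + (-5 - 16)²)*(-10) = (-12 + (-21)²)*(-10) = (-12 + 441)*(-10) = 429*(-10) = -4290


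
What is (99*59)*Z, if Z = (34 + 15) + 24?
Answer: 426393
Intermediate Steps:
Z = 73 (Z = 49 + 24 = 73)
(99*59)*Z = (99*59)*73 = 5841*73 = 426393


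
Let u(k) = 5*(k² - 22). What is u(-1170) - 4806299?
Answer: 2038091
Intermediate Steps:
u(k) = -110 + 5*k² (u(k) = 5*(-22 + k²) = -110 + 5*k²)
u(-1170) - 4806299 = (-110 + 5*(-1170)²) - 4806299 = (-110 + 5*1368900) - 4806299 = (-110 + 6844500) - 4806299 = 6844390 - 4806299 = 2038091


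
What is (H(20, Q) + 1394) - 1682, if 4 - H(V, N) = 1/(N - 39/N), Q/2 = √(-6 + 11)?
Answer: -284 + 2*√5/19 ≈ -283.76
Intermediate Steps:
Q = 2*√5 (Q = 2*√(-6 + 11) = 2*√5 ≈ 4.4721)
H(V, N) = 4 - 1/(N - 39/N)
(H(20, Q) + 1394) - 1682 = ((-156 - 2*√5 + 4*(2*√5)²)/(-39 + (2*√5)²) + 1394) - 1682 = ((-156 - 2*√5 + 4*20)/(-39 + 20) + 1394) - 1682 = ((-156 - 2*√5 + 80)/(-19) + 1394) - 1682 = (-(-76 - 2*√5)/19 + 1394) - 1682 = ((4 + 2*√5/19) + 1394) - 1682 = (1398 + 2*√5/19) - 1682 = -284 + 2*√5/19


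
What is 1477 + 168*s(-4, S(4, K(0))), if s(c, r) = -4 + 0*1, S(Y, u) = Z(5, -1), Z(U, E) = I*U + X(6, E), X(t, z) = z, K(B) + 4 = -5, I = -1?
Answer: 805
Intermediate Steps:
K(B) = -9 (K(B) = -4 - 5 = -9)
Z(U, E) = E - U (Z(U, E) = -U + E = E - U)
S(Y, u) = -6 (S(Y, u) = -1 - 1*5 = -1 - 5 = -6)
s(c, r) = -4 (s(c, r) = -4 + 0 = -4)
1477 + 168*s(-4, S(4, K(0))) = 1477 + 168*(-4) = 1477 - 672 = 805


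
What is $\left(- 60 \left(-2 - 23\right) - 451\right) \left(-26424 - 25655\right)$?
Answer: $-54630871$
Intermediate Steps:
$\left(- 60 \left(-2 - 23\right) - 451\right) \left(-26424 - 25655\right) = \left(\left(-60\right) \left(-25\right) - 451\right) \left(-52079\right) = \left(1500 - 451\right) \left(-52079\right) = 1049 \left(-52079\right) = -54630871$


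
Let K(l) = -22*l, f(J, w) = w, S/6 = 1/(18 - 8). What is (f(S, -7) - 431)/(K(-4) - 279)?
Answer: 438/191 ≈ 2.2932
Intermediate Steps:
S = ⅗ (S = 6/(18 - 8) = 6/10 = 6*(⅒) = ⅗ ≈ 0.60000)
(f(S, -7) - 431)/(K(-4) - 279) = (-7 - 431)/(-22*(-4) - 279) = -438/(88 - 279) = -438/(-191) = -438*(-1/191) = 438/191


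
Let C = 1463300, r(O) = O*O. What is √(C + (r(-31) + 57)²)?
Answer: 6*√69434 ≈ 1581.0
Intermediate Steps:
r(O) = O²
√(C + (r(-31) + 57)²) = √(1463300 + ((-31)² + 57)²) = √(1463300 + (961 + 57)²) = √(1463300 + 1018²) = √(1463300 + 1036324) = √2499624 = 6*√69434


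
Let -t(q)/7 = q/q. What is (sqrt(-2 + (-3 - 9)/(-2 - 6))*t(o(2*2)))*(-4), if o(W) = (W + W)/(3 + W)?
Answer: 14*I*sqrt(2) ≈ 19.799*I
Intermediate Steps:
o(W) = 2*W/(3 + W) (o(W) = (2*W)/(3 + W) = 2*W/(3 + W))
t(q) = -7 (t(q) = -7*q/q = -7*1 = -7)
(sqrt(-2 + (-3 - 9)/(-2 - 6))*t(o(2*2)))*(-4) = (sqrt(-2 + (-3 - 9)/(-2 - 6))*(-7))*(-4) = (sqrt(-2 - 12/(-8))*(-7))*(-4) = (sqrt(-2 - 12*(-1/8))*(-7))*(-4) = (sqrt(-2 + 3/2)*(-7))*(-4) = (sqrt(-1/2)*(-7))*(-4) = ((I*sqrt(2)/2)*(-7))*(-4) = -7*I*sqrt(2)/2*(-4) = 14*I*sqrt(2)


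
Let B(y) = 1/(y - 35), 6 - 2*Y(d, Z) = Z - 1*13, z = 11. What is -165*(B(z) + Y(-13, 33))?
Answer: 9295/8 ≈ 1161.9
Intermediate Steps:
Y(d, Z) = 19/2 - Z/2 (Y(d, Z) = 3 - (Z - 1*13)/2 = 3 - (Z - 13)/2 = 3 - (-13 + Z)/2 = 3 + (13/2 - Z/2) = 19/2 - Z/2)
B(y) = 1/(-35 + y)
-165*(B(z) + Y(-13, 33)) = -165*(1/(-35 + 11) + (19/2 - ½*33)) = -165*(1/(-24) + (19/2 - 33/2)) = -165*(-1/24 - 7) = -165*(-169/24) = 9295/8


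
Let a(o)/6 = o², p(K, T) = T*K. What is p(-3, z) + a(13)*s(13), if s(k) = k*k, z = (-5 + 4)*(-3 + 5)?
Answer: 171372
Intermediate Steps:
z = -2 (z = -1*2 = -2)
s(k) = k²
p(K, T) = K*T
a(o) = 6*o²
p(-3, z) + a(13)*s(13) = -3*(-2) + (6*13²)*13² = 6 + (6*169)*169 = 6 + 1014*169 = 6 + 171366 = 171372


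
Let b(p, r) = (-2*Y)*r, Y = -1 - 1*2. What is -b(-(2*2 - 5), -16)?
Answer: 96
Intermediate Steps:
Y = -3 (Y = -1 - 2 = -3)
b(p, r) = 6*r (b(p, r) = (-2*(-3))*r = 6*r)
-b(-(2*2 - 5), -16) = -6*(-16) = -1*(-96) = 96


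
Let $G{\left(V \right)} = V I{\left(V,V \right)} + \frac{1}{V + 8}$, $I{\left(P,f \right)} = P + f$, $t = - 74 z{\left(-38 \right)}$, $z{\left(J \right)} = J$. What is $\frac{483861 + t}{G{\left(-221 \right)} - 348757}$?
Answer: $- \frac{103661349}{53478976} \approx -1.9384$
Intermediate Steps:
$t = 2812$ ($t = \left(-74\right) \left(-38\right) = 2812$)
$G{\left(V \right)} = \frac{1}{8 + V} + 2 V^{2}$ ($G{\left(V \right)} = V \left(V + V\right) + \frac{1}{V + 8} = V 2 V + \frac{1}{8 + V} = 2 V^{2} + \frac{1}{8 + V} = \frac{1}{8 + V} + 2 V^{2}$)
$\frac{483861 + t}{G{\left(-221 \right)} - 348757} = \frac{483861 + 2812}{\frac{1 + 2 \left(-221\right)^{3} + 16 \left(-221\right)^{2}}{8 - 221} - 348757} = \frac{486673}{\frac{1 + 2 \left(-10793861\right) + 16 \cdot 48841}{-213} - 348757} = \frac{486673}{- \frac{1 - 21587722 + 781456}{213} - 348757} = \frac{486673}{\left(- \frac{1}{213}\right) \left(-20806265\right) - 348757} = \frac{486673}{\frac{20806265}{213} - 348757} = \frac{486673}{- \frac{53478976}{213}} = 486673 \left(- \frac{213}{53478976}\right) = - \frac{103661349}{53478976}$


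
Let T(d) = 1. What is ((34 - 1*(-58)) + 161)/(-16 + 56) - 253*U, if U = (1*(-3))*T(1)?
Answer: 30613/40 ≈ 765.33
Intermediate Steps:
U = -3 (U = (1*(-3))*1 = -3*1 = -3)
((34 - 1*(-58)) + 161)/(-16 + 56) - 253*U = ((34 - 1*(-58)) + 161)/(-16 + 56) - 253*(-3) = ((34 + 58) + 161)/40 + 759 = (92 + 161)*(1/40) + 759 = 253*(1/40) + 759 = 253/40 + 759 = 30613/40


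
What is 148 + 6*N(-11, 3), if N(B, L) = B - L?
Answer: 64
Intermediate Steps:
148 + 6*N(-11, 3) = 148 + 6*(-11 - 1*3) = 148 + 6*(-11 - 3) = 148 + 6*(-14) = 148 - 84 = 64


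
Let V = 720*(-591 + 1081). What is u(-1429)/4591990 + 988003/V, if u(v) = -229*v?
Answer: 465235052077/162005407200 ≈ 2.8717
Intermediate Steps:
V = 352800 (V = 720*490 = 352800)
u(-1429)/4591990 + 988003/V = -229*(-1429)/4591990 + 988003/352800 = 327241*(1/4591990) + 988003*(1/352800) = 327241/4591990 + 988003/352800 = 465235052077/162005407200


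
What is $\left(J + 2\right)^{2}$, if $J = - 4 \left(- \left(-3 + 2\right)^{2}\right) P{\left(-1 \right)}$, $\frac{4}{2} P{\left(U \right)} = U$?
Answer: $0$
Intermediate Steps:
$P{\left(U \right)} = \frac{U}{2}$
$J = -2$ ($J = - 4 \left(- \left(-3 + 2\right)^{2}\right) \frac{1}{2} \left(-1\right) = - 4 \left(- \left(-1\right)^{2}\right) \left(- \frac{1}{2}\right) = - 4 \left(\left(-1\right) 1\right) \left(- \frac{1}{2}\right) = \left(-4\right) \left(-1\right) \left(- \frac{1}{2}\right) = 4 \left(- \frac{1}{2}\right) = -2$)
$\left(J + 2\right)^{2} = \left(-2 + 2\right)^{2} = 0^{2} = 0$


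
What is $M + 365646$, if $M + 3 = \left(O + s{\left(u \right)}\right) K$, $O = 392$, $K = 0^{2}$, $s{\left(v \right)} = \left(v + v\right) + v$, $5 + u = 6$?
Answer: $365643$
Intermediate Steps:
$u = 1$ ($u = -5 + 6 = 1$)
$s{\left(v \right)} = 3 v$ ($s{\left(v \right)} = 2 v + v = 3 v$)
$K = 0$
$M = -3$ ($M = -3 + \left(392 + 3 \cdot 1\right) 0 = -3 + \left(392 + 3\right) 0 = -3 + 395 \cdot 0 = -3 + 0 = -3$)
$M + 365646 = -3 + 365646 = 365643$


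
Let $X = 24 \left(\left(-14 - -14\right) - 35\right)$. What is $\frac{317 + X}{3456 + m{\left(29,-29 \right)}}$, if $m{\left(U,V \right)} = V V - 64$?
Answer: $- \frac{523}{4233} \approx -0.12355$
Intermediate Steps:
$m{\left(U,V \right)} = -64 + V^{2}$ ($m{\left(U,V \right)} = V^{2} - 64 = -64 + V^{2}$)
$X = -840$ ($X = 24 \left(\left(-14 + 14\right) - 35\right) = 24 \left(0 - 35\right) = 24 \left(-35\right) = -840$)
$\frac{317 + X}{3456 + m{\left(29,-29 \right)}} = \frac{317 - 840}{3456 - \left(64 - \left(-29\right)^{2}\right)} = - \frac{523}{3456 + \left(-64 + 841\right)} = - \frac{523}{3456 + 777} = - \frac{523}{4233}$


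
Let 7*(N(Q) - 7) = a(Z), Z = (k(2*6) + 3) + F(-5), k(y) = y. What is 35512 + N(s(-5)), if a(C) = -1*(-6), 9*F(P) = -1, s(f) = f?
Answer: 248639/7 ≈ 35520.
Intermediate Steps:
F(P) = -⅑ (F(P) = (⅑)*(-1) = -⅑)
Z = 134/9 (Z = (2*6 + 3) - ⅑ = (12 + 3) - ⅑ = 15 - ⅑ = 134/9 ≈ 14.889)
a(C) = 6
N(Q) = 55/7 (N(Q) = 7 + (⅐)*6 = 7 + 6/7 = 55/7)
35512 + N(s(-5)) = 35512 + 55/7 = 248639/7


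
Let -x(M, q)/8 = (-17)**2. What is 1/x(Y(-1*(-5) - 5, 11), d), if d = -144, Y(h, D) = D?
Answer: -1/2312 ≈ -0.00043253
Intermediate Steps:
x(M, q) = -2312 (x(M, q) = -8*(-17)**2 = -8*289 = -2312)
1/x(Y(-1*(-5) - 5, 11), d) = 1/(-2312) = -1/2312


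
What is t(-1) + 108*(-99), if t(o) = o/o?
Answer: -10691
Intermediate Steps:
t(o) = 1
t(-1) + 108*(-99) = 1 + 108*(-99) = 1 - 10692 = -10691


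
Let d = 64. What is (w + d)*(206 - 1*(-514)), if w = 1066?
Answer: 813600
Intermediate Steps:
(w + d)*(206 - 1*(-514)) = (1066 + 64)*(206 - 1*(-514)) = 1130*(206 + 514) = 1130*720 = 813600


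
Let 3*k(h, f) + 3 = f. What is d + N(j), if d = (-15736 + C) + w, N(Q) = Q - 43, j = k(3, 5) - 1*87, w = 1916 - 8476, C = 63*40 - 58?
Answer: -59890/3 ≈ -19963.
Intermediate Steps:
k(h, f) = -1 + f/3
C = 2462 (C = 2520 - 58 = 2462)
w = -6560
j = -259/3 (j = (-1 + (⅓)*5) - 1*87 = (-1 + 5/3) - 87 = ⅔ - 87 = -259/3 ≈ -86.333)
N(Q) = -43 + Q
d = -19834 (d = (-15736 + 2462) - 6560 = -13274 - 6560 = -19834)
d + N(j) = -19834 + (-43 - 259/3) = -19834 - 388/3 = -59890/3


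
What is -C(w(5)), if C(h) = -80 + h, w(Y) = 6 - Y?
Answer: 79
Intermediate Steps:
-C(w(5)) = -(-80 + (6 - 1*5)) = -(-80 + (6 - 5)) = -(-80 + 1) = -1*(-79) = 79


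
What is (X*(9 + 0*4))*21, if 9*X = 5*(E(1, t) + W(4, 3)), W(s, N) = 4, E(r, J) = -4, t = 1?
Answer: 0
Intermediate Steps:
X = 0 (X = (5*(-4 + 4))/9 = (5*0)/9 = (⅑)*0 = 0)
(X*(9 + 0*4))*21 = (0*(9 + 0*4))*21 = (0*(9 + 0))*21 = (0*9)*21 = 0*21 = 0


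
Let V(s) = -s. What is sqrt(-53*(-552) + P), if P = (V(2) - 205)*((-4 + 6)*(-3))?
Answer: sqrt(30498) ≈ 174.64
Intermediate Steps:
P = 1242 (P = (-1*2 - 205)*((-4 + 6)*(-3)) = (-2 - 205)*(2*(-3)) = -207*(-6) = 1242)
sqrt(-53*(-552) + P) = sqrt(-53*(-552) + 1242) = sqrt(29256 + 1242) = sqrt(30498)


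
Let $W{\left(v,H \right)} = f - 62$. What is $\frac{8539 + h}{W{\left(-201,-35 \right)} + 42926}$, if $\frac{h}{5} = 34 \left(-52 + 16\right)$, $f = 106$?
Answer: $\frac{2419}{42970} \approx 0.056295$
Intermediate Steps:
$h = -6120$ ($h = 5 \cdot 34 \left(-52 + 16\right) = 5 \cdot 34 \left(-36\right) = 5 \left(-1224\right) = -6120$)
$W{\left(v,H \right)} = 44$ ($W{\left(v,H \right)} = 106 - 62 = 44$)
$\frac{8539 + h}{W{\left(-201,-35 \right)} + 42926} = \frac{8539 - 6120}{44 + 42926} = \frac{2419}{42970}$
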